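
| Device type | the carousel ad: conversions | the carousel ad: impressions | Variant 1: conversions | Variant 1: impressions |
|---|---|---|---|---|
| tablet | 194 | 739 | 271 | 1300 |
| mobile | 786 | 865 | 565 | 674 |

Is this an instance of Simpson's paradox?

Tablet: the carousel ad 194/739 = 26.3%, Variant 1 271/1300 = 20.8% → the carousel ad
Mobile: the carousel ad 786/865 = 90.9%, Variant 1 565/674 = 83.8% → the carousel ad
Overall: the carousel ad 980/1604 = 61.1%, Variant 1 836/1974 = 42.4% → the carousel ad
The carousel ad wins overall and in every device group — no reversal.

No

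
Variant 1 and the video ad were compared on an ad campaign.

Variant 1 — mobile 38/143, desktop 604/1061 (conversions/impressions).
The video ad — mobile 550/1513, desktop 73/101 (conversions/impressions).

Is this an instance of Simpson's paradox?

Yes

Mobile: Variant 1 38/143 = 26.6%, the video ad 550/1513 = 36.4% → the video ad
Desktop: Variant 1 604/1061 = 56.9%, the video ad 73/101 = 72.3% → the video ad
Overall: Variant 1 642/1204 = 53.3%, the video ad 623/1614 = 38.6% → Variant 1
The video ad wins each device group but Variant 1 wins overall — the comparison reverses. The video ad's impressions skew toward mobile, which has a lower base rate.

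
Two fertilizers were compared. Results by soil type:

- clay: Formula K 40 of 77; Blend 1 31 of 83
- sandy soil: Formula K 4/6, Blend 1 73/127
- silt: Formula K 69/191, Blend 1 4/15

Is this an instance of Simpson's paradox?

Clay: Formula K 40/77 = 51.9%, Blend 1 31/83 = 37.3% → Formula K
Sandy soil: Formula K 4/6 = 66.7%, Blend 1 73/127 = 57.5% → Formula K
Silt: Formula K 69/191 = 36.1%, Blend 1 4/15 = 26.7% → Formula K
Overall: Formula K 113/274 = 41.2%, Blend 1 108/225 = 48.0% → Blend 1
Formula K wins each soil group but Blend 1 wins overall — the comparison reverses. Formula K's plots skew toward silt, which has a lower base rate.

Yes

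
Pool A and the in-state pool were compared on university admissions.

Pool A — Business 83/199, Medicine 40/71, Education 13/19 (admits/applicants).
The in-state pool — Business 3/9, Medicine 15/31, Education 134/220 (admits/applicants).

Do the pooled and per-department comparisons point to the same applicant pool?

Business: Pool A 83/199 = 41.7%, the in-state pool 3/9 = 33.3% → Pool A
Medicine: Pool A 40/71 = 56.3%, the in-state pool 15/31 = 48.4% → Pool A
Education: Pool A 13/19 = 68.4%, the in-state pool 134/220 = 60.9% → Pool A
Overall: Pool A 136/289 = 47.1%, the in-state pool 152/260 = 58.5% → the in-state pool
Pool A wins each department group but the in-state pool wins overall — the comparison reverses. Pool A's applicants skew toward Business, which has a lower base rate.

No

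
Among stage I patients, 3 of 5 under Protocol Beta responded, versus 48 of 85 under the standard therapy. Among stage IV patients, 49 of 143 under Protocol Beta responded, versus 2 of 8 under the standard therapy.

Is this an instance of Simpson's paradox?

Yes

Stage I: Protocol Beta 3/5 = 60.0%, the standard therapy 48/85 = 56.5% → Protocol Beta
Stage IV: Protocol Beta 49/143 = 34.3%, the standard therapy 2/8 = 25.0% → Protocol Beta
Overall: Protocol Beta 52/148 = 35.1%, the standard therapy 50/93 = 53.8% → the standard therapy
Protocol Beta wins each disease group but the standard therapy wins overall — the comparison reverses. Protocol Beta's patients skew toward stage IV, which has a lower base rate.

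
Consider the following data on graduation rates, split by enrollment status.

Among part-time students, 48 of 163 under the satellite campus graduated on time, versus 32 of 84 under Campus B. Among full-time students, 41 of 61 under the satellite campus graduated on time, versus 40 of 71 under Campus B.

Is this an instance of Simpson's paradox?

No

Part-time: the satellite campus 48/163 = 29.4%, Campus B 32/84 = 38.1% → Campus B
Full-time: the satellite campus 41/61 = 67.2%, Campus B 40/71 = 56.3% → the satellite campus
Overall: the satellite campus 89/224 = 39.7%, Campus B 72/155 = 46.5% → Campus B
Neither sweeps: the satellite campus wins 1 of 2 groups, Campus B wins 1. Campus B wins overall but not every group — no Simpson reversal.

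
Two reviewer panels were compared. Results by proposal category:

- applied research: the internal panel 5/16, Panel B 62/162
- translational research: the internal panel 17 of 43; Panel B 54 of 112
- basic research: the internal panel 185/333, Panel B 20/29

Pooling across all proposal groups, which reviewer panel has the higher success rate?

Applied research: the internal panel 5/16 = 31.2%, Panel B 62/162 = 38.3% → Panel B
Translational research: the internal panel 17/43 = 39.5%, Panel B 54/112 = 48.2% → Panel B
Basic research: the internal panel 185/333 = 55.6%, Panel B 20/29 = 69.0% → Panel B
Overall: the internal panel 207/392 = 52.8%, Panel B 136/303 = 44.9% → the internal panel
(Panel B wins every proposal group but the internal panel wins overall — Panel B's proposals skew toward the low-rate applied research group.)

the internal panel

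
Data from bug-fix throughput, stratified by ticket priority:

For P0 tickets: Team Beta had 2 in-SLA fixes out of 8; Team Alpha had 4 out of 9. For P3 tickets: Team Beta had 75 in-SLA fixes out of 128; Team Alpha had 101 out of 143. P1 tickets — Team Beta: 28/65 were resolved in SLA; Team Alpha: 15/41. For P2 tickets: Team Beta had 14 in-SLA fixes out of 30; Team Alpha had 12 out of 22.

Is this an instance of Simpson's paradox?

P0: Team Beta 2/8 = 25.0%, Team Alpha 4/9 = 44.4% → Team Alpha
P3: Team Beta 75/128 = 58.6%, Team Alpha 101/143 = 70.6% → Team Alpha
P1: Team Beta 28/65 = 43.1%, Team Alpha 15/41 = 36.6% → Team Beta
P2: Team Beta 14/30 = 46.7%, Team Alpha 12/22 = 54.5% → Team Alpha
Overall: Team Beta 119/231 = 51.5%, Team Alpha 132/215 = 61.4% → Team Alpha
Neither sweeps: Team Beta wins 1 of 4 groups, Team Alpha wins 3. Team Alpha wins overall but not every group — no Simpson reversal.

No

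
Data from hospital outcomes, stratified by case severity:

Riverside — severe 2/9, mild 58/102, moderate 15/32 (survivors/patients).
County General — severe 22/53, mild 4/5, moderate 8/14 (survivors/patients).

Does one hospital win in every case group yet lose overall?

Severe: Riverside 2/9 = 22.2%, County General 22/53 = 41.5% → County General
Mild: Riverside 58/102 = 56.9%, County General 4/5 = 80.0% → County General
Moderate: Riverside 15/32 = 46.9%, County General 8/14 = 57.1% → County General
Overall: Riverside 75/143 = 52.4%, County General 34/72 = 47.2% → Riverside
County General wins each case group but Riverside wins overall — the comparison reverses. County General's patients skew toward severe, which has a lower base rate.

Yes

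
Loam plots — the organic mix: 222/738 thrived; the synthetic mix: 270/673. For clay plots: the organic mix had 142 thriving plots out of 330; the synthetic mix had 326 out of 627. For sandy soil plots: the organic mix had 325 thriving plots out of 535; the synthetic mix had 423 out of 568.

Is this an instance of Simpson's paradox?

No

Loam: the organic mix 222/738 = 30.1%, the synthetic mix 270/673 = 40.1% → the synthetic mix
Clay: the organic mix 142/330 = 43.0%, the synthetic mix 326/627 = 52.0% → the synthetic mix
Sandy soil: the organic mix 325/535 = 60.7%, the synthetic mix 423/568 = 74.5% → the synthetic mix
Overall: the organic mix 689/1603 = 43.0%, the synthetic mix 1019/1868 = 54.6% → the synthetic mix
The synthetic mix wins overall and in every soil group — no reversal.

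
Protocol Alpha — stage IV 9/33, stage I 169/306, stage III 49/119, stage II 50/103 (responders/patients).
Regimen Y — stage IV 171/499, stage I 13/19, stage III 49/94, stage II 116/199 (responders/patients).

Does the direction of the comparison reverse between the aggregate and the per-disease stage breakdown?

Yes

Stage IV: Protocol Alpha 9/33 = 27.3%, Regimen Y 171/499 = 34.3% → Regimen Y
Stage I: Protocol Alpha 169/306 = 55.2%, Regimen Y 13/19 = 68.4% → Regimen Y
Stage III: Protocol Alpha 49/119 = 41.2%, Regimen Y 49/94 = 52.1% → Regimen Y
Stage II: Protocol Alpha 50/103 = 48.5%, Regimen Y 116/199 = 58.3% → Regimen Y
Overall: Protocol Alpha 277/561 = 49.4%, Regimen Y 349/811 = 43.0% → Protocol Alpha
Regimen Y wins each disease group but Protocol Alpha wins overall — the comparison reverses. Regimen Y's patients skew toward stage IV, which has a lower base rate.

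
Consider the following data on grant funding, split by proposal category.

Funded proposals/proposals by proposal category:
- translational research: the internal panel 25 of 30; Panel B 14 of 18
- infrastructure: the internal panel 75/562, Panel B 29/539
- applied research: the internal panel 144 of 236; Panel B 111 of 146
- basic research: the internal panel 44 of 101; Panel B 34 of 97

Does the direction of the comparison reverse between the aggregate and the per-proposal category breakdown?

No

Translational research: the internal panel 25/30 = 83.3%, Panel B 14/18 = 77.8% → the internal panel
Infrastructure: the internal panel 75/562 = 13.3%, Panel B 29/539 = 5.4% → the internal panel
Applied research: the internal panel 144/236 = 61.0%, Panel B 111/146 = 76.0% → Panel B
Basic research: the internal panel 44/101 = 43.6%, Panel B 34/97 = 35.1% → the internal panel
Overall: the internal panel 288/929 = 31.0%, Panel B 188/800 = 23.5% → the internal panel
Neither sweeps: the internal panel wins 3 of 4 groups, Panel B wins 1. The internal panel wins overall but not every group — no Simpson reversal.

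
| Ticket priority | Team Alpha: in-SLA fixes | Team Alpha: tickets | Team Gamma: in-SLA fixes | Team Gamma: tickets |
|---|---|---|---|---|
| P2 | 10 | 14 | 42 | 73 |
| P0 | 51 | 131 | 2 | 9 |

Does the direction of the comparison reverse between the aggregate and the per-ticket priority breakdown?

P2: Team Alpha 10/14 = 71.4%, Team Gamma 42/73 = 57.5% → Team Alpha
P0: Team Alpha 51/131 = 38.9%, Team Gamma 2/9 = 22.2% → Team Alpha
Overall: Team Alpha 61/145 = 42.1%, Team Gamma 44/82 = 53.7% → Team Gamma
Team Alpha wins each ticket group but Team Gamma wins overall — the comparison reverses. Team Alpha's tickets skew toward P0, which has a lower base rate.

Yes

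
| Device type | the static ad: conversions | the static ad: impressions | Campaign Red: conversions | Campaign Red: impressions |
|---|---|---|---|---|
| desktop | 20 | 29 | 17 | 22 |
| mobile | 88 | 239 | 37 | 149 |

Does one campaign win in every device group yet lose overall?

No

Desktop: the static ad 20/29 = 69.0%, Campaign Red 17/22 = 77.3% → Campaign Red
Mobile: the static ad 88/239 = 36.8%, Campaign Red 37/149 = 24.8% → the static ad
Overall: the static ad 108/268 = 40.3%, Campaign Red 54/171 = 31.6% → the static ad
Neither sweeps: the static ad wins 1 of 2 groups, Campaign Red wins 1. The static ad wins overall but not every group — no Simpson reversal.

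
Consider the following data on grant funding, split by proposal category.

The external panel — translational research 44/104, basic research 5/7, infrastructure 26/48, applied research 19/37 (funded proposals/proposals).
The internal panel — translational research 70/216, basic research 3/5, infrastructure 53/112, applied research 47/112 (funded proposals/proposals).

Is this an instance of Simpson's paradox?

No

Translational research: the external panel 44/104 = 42.3%, the internal panel 70/216 = 32.4% → the external panel
Basic research: the external panel 5/7 = 71.4%, the internal panel 3/5 = 60.0% → the external panel
Infrastructure: the external panel 26/48 = 54.2%, the internal panel 53/112 = 47.3% → the external panel
Applied research: the external panel 19/37 = 51.4%, the internal panel 47/112 = 42.0% → the external panel
Overall: the external panel 94/196 = 48.0%, the internal panel 173/445 = 38.9% → the external panel
The external panel wins overall and in every proposal group — no reversal.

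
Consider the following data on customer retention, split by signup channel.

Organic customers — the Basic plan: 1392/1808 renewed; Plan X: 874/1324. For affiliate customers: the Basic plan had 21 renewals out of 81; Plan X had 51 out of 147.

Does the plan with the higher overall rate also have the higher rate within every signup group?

No

Organic: the Basic plan 1392/1808 = 77.0%, Plan X 874/1324 = 66.0% → the Basic plan
Affiliate: the Basic plan 21/81 = 25.9%, Plan X 51/147 = 34.7% → Plan X
Overall: the Basic plan 1413/1889 = 74.8%, Plan X 925/1471 = 62.9% → the Basic plan
Neither sweeps: the Basic plan wins 1 of 2 groups, Plan X wins 1. The Basic plan wins overall but not every group — no Simpson reversal.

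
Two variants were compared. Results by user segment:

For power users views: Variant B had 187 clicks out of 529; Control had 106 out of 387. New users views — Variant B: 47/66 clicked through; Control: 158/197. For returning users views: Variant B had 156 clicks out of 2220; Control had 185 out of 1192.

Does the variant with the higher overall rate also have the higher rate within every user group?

No

Power users: Variant B 187/529 = 35.3%, Control 106/387 = 27.4% → Variant B
New users: Variant B 47/66 = 71.2%, Control 158/197 = 80.2% → Control
Returning users: Variant B 156/2220 = 7.0%, Control 185/1192 = 15.5% → Control
Overall: Variant B 390/2815 = 13.9%, Control 449/1776 = 25.3% → Control
Neither sweeps: Variant B wins 1 of 3 groups, Control wins 2. Control wins overall but not every group — no Simpson reversal.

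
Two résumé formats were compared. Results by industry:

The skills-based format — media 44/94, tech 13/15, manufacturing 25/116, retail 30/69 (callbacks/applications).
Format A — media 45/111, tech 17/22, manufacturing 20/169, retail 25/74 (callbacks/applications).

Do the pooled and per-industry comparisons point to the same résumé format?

Yes

Media: the skills-based format 44/94 = 46.8%, Format A 45/111 = 40.5% → the skills-based format
Tech: the skills-based format 13/15 = 86.7%, Format A 17/22 = 77.3% → the skills-based format
Manufacturing: the skills-based format 25/116 = 21.6%, Format A 20/169 = 11.8% → the skills-based format
Retail: the skills-based format 30/69 = 43.5%, Format A 25/74 = 33.8% → the skills-based format
Overall: the skills-based format 112/294 = 38.1%, Format A 107/376 = 28.5% → the skills-based format
The skills-based format wins overall and in every industry group — no reversal.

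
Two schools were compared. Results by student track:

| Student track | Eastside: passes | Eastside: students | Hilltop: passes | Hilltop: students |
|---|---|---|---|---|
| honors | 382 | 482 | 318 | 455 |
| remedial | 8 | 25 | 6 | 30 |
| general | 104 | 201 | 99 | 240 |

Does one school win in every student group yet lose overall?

No

Honors: Eastside 382/482 = 79.3%, Hilltop 318/455 = 69.9% → Eastside
Remedial: Eastside 8/25 = 32.0%, Hilltop 6/30 = 20.0% → Eastside
General: Eastside 104/201 = 51.7%, Hilltop 99/240 = 41.2% → Eastside
Overall: Eastside 494/708 = 69.8%, Hilltop 423/725 = 58.3% → Eastside
Eastside wins overall and in every student group — no reversal.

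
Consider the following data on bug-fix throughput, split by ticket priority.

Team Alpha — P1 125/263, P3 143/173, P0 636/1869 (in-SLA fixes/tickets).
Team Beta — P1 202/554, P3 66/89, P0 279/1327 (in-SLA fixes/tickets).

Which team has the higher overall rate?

P1: Team Alpha 125/263 = 47.5%, Team Beta 202/554 = 36.5% → Team Alpha
P3: Team Alpha 143/173 = 82.7%, Team Beta 66/89 = 74.2% → Team Alpha
P0: Team Alpha 636/1869 = 34.0%, Team Beta 279/1327 = 21.0% → Team Alpha
Overall: Team Alpha 904/2305 = 39.2%, Team Beta 547/1970 = 27.8% → Team Alpha

Team Alpha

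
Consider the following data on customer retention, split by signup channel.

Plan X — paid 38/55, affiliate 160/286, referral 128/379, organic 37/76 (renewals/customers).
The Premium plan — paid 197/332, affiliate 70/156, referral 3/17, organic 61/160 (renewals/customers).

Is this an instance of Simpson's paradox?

Paid: Plan X 38/55 = 69.1%, the Premium plan 197/332 = 59.3% → Plan X
Affiliate: Plan X 160/286 = 55.9%, the Premium plan 70/156 = 44.9% → Plan X
Referral: Plan X 128/379 = 33.8%, the Premium plan 3/17 = 17.6% → Plan X
Organic: Plan X 37/76 = 48.7%, the Premium plan 61/160 = 38.1% → Plan X
Overall: Plan X 363/796 = 45.6%, the Premium plan 331/665 = 49.8% → the Premium plan
Plan X wins each signup group but the Premium plan wins overall — the comparison reverses. Plan X's customers skew toward referral, which has a lower base rate.

Yes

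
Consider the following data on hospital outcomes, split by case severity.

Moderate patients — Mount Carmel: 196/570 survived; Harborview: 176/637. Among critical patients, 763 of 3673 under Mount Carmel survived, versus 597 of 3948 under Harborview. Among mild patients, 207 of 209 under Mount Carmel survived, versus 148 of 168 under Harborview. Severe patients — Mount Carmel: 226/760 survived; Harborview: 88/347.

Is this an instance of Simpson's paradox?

Moderate: Mount Carmel 196/570 = 34.4%, Harborview 176/637 = 27.6% → Mount Carmel
Critical: Mount Carmel 763/3673 = 20.8%, Harborview 597/3948 = 15.1% → Mount Carmel
Mild: Mount Carmel 207/209 = 99.0%, Harborview 148/168 = 88.1% → Mount Carmel
Severe: Mount Carmel 226/760 = 29.7%, Harborview 88/347 = 25.4% → Mount Carmel
Overall: Mount Carmel 1392/5212 = 26.7%, Harborview 1009/5100 = 19.8% → Mount Carmel
Mount Carmel wins overall and in every case group — no reversal.

No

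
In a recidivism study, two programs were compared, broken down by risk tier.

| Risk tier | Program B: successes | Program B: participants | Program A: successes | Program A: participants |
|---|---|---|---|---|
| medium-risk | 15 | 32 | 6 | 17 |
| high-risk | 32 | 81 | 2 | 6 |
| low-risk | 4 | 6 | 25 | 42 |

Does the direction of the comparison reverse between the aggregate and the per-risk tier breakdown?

Yes

Medium-risk: Program B 15/32 = 46.9%, Program A 6/17 = 35.3% → Program B
High-risk: Program B 32/81 = 39.5%, Program A 2/6 = 33.3% → Program B
Low-risk: Program B 4/6 = 66.7%, Program A 25/42 = 59.5% → Program B
Overall: Program B 51/119 = 42.9%, Program A 33/65 = 50.8% → Program A
Program B wins each risk group but Program A wins overall — the comparison reverses. Program B's participants skew toward high-risk, which has a lower base rate.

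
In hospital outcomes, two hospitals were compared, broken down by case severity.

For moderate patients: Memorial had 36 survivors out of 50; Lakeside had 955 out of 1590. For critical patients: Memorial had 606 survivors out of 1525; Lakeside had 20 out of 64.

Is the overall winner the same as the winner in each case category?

Moderate: Memorial 36/50 = 72.0%, Lakeside 955/1590 = 60.1% → Memorial
Critical: Memorial 606/1525 = 39.7%, Lakeside 20/64 = 31.2% → Memorial
Overall: Memorial 642/1575 = 40.8%, Lakeside 975/1654 = 58.9% → Lakeside
Memorial wins each case group but Lakeside wins overall — the comparison reverses. Memorial's patients skew toward critical, which has a lower base rate.

No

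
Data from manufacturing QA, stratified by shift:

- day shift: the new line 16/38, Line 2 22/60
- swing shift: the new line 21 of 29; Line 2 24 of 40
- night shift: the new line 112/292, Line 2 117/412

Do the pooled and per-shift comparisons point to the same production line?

Day shift: the new line 16/38 = 42.1%, Line 2 22/60 = 36.7% → the new line
Swing shift: the new line 21/29 = 72.4%, Line 2 24/40 = 60.0% → the new line
Night shift: the new line 112/292 = 38.4%, Line 2 117/412 = 28.4% → the new line
Overall: the new line 149/359 = 41.5%, Line 2 163/512 = 31.8% → the new line
The new line wins overall and in every shift group — no reversal.

Yes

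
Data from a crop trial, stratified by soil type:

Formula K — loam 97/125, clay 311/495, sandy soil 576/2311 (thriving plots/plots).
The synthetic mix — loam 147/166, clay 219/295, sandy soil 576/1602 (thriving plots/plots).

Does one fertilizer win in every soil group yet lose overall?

No

Loam: Formula K 97/125 = 77.6%, the synthetic mix 147/166 = 88.6% → the synthetic mix
Clay: Formula K 311/495 = 62.8%, the synthetic mix 219/295 = 74.2% → the synthetic mix
Sandy soil: Formula K 576/2311 = 24.9%, the synthetic mix 576/1602 = 36.0% → the synthetic mix
Overall: Formula K 984/2931 = 33.6%, the synthetic mix 942/2063 = 45.7% → the synthetic mix
The synthetic mix wins overall and in every soil group — no reversal.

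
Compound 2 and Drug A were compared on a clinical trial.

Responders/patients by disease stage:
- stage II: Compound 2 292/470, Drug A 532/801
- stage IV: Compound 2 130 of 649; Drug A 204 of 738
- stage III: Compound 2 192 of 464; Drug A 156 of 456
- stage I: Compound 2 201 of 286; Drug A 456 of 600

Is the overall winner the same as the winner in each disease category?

No

Stage II: Compound 2 292/470 = 62.1%, Drug A 532/801 = 66.4% → Drug A
Stage IV: Compound 2 130/649 = 20.0%, Drug A 204/738 = 27.6% → Drug A
Stage III: Compound 2 192/464 = 41.4%, Drug A 156/456 = 34.2% → Compound 2
Stage I: Compound 2 201/286 = 70.3%, Drug A 456/600 = 76.0% → Drug A
Overall: Compound 2 815/1869 = 43.6%, Drug A 1348/2595 = 51.9% → Drug A
Neither sweeps: Compound 2 wins 1 of 4 groups, Drug A wins 3. Drug A wins overall but not every group — no Simpson reversal.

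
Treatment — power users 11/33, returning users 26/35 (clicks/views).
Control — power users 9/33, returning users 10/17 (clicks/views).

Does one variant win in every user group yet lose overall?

Power users: Treatment 11/33 = 33.3%, Control 9/33 = 27.3% → Treatment
Returning users: Treatment 26/35 = 74.3%, Control 10/17 = 58.8% → Treatment
Overall: Treatment 37/68 = 54.4%, Control 19/50 = 38.0% → Treatment
Treatment wins overall and in every user group — no reversal.

No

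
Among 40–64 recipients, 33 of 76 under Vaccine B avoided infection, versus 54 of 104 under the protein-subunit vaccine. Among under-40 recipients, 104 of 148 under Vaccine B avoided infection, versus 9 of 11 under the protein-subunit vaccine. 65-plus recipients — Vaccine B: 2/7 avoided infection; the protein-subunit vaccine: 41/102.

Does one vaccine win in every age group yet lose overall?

Yes

40–64: Vaccine B 33/76 = 43.4%, the protein-subunit vaccine 54/104 = 51.9% → the protein-subunit vaccine
Under-40: Vaccine B 104/148 = 70.3%, the protein-subunit vaccine 9/11 = 81.8% → the protein-subunit vaccine
65-plus: Vaccine B 2/7 = 28.6%, the protein-subunit vaccine 41/102 = 40.2% → the protein-subunit vaccine
Overall: Vaccine B 139/231 = 60.2%, the protein-subunit vaccine 104/217 = 47.9% → Vaccine B
The protein-subunit vaccine wins each age group but Vaccine B wins overall — the comparison reverses. The protein-subunit vaccine's recipients skew toward 65-plus, which has a lower base rate.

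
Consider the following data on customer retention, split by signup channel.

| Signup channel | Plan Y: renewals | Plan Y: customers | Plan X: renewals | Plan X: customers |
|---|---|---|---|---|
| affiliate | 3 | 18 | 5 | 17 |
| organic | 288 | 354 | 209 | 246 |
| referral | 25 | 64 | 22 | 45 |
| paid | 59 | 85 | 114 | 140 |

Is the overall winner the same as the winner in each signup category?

Affiliate: Plan Y 3/18 = 16.7%, Plan X 5/17 = 29.4% → Plan X
Organic: Plan Y 288/354 = 81.4%, Plan X 209/246 = 85.0% → Plan X
Referral: Plan Y 25/64 = 39.1%, Plan X 22/45 = 48.9% → Plan X
Paid: Plan Y 59/85 = 69.4%, Plan X 114/140 = 81.4% → Plan X
Overall: Plan Y 375/521 = 72.0%, Plan X 350/448 = 78.1% → Plan X
Plan X wins overall and in every signup group — no reversal.

Yes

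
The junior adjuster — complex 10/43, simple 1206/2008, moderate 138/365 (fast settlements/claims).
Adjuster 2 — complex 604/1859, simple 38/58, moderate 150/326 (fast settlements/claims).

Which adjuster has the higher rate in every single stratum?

Adjuster 2

Complex: the junior adjuster 10/43 = 23.3%, Adjuster 2 604/1859 = 32.5% → Adjuster 2
Simple: the junior adjuster 1206/2008 = 60.1%, Adjuster 2 38/58 = 65.5% → Adjuster 2
Moderate: the junior adjuster 138/365 = 37.8%, Adjuster 2 150/326 = 46.0% → Adjuster 2
Adjuster 2 has the higher rate in all 3 groups.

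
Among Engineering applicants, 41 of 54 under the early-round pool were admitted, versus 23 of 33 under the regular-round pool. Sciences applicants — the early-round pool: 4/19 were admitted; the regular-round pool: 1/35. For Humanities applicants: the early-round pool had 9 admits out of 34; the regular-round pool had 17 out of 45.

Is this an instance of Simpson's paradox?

No

Engineering: the early-round pool 41/54 = 75.9%, the regular-round pool 23/33 = 69.7% → the early-round pool
Sciences: the early-round pool 4/19 = 21.1%, the regular-round pool 1/35 = 2.9% → the early-round pool
Humanities: the early-round pool 9/34 = 26.5%, the regular-round pool 17/45 = 37.8% → the regular-round pool
Overall: the early-round pool 54/107 = 50.5%, the regular-round pool 41/113 = 36.3% → the early-round pool
Neither sweeps: the early-round pool wins 2 of 3 groups, the regular-round pool wins 1. The early-round pool wins overall but not every group — no Simpson reversal.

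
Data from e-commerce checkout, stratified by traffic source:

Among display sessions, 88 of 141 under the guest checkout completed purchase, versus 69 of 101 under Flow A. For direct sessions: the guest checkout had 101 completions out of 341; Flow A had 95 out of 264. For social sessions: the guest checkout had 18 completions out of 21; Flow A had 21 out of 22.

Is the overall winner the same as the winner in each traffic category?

Yes

Display: the guest checkout 88/141 = 62.4%, Flow A 69/101 = 68.3% → Flow A
Direct: the guest checkout 101/341 = 29.6%, Flow A 95/264 = 36.0% → Flow A
Social: the guest checkout 18/21 = 85.7%, Flow A 21/22 = 95.5% → Flow A
Overall: the guest checkout 207/503 = 41.2%, Flow A 185/387 = 47.8% → Flow A
Flow A wins overall and in every traffic group — no reversal.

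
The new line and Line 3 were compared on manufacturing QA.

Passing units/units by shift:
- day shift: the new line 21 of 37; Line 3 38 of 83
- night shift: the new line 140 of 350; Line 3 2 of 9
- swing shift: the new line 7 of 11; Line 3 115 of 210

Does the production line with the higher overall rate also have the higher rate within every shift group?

Day shift: the new line 21/37 = 56.8%, Line 3 38/83 = 45.8% → the new line
Night shift: the new line 140/350 = 40.0%, Line 3 2/9 = 22.2% → the new line
Swing shift: the new line 7/11 = 63.6%, Line 3 115/210 = 54.8% → the new line
Overall: the new line 168/398 = 42.2%, Line 3 155/302 = 51.3% → Line 3
The new line wins each shift group but Line 3 wins overall — the comparison reverses. The new line's units skew toward night shift, which has a lower base rate.

No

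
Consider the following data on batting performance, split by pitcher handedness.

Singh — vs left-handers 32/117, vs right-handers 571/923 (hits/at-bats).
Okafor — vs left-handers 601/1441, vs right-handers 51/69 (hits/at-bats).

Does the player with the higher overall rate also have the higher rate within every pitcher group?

No

Vs left-handers: Singh 32/117 = 27.4%, Okafor 601/1441 = 41.7% → Okafor
Vs right-handers: Singh 571/923 = 61.9%, Okafor 51/69 = 73.9% → Okafor
Overall: Singh 603/1040 = 58.0%, Okafor 652/1510 = 43.2% → Singh
Okafor wins each pitcher group but Singh wins overall — the comparison reverses. Okafor's at-bats skew toward vs left-handers, which has a lower base rate.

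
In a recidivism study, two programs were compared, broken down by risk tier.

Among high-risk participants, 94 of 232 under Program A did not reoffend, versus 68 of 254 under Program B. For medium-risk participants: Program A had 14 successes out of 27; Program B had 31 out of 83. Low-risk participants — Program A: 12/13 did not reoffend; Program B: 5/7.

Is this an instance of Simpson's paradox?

High-risk: Program A 94/232 = 40.5%, Program B 68/254 = 26.8% → Program A
Medium-risk: Program A 14/27 = 51.9%, Program B 31/83 = 37.3% → Program A
Low-risk: Program A 12/13 = 92.3%, Program B 5/7 = 71.4% → Program A
Overall: Program A 120/272 = 44.1%, Program B 104/344 = 30.2% → Program A
Program A wins overall and in every risk group — no reversal.

No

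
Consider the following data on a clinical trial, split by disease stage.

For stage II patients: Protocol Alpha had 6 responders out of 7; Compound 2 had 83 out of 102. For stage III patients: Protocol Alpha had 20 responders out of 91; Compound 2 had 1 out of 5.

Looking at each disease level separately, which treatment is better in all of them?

Protocol Alpha

Stage II: Protocol Alpha 6/7 = 85.7%, Compound 2 83/102 = 81.4% → Protocol Alpha
Stage III: Protocol Alpha 20/91 = 22.0%, Compound 2 1/5 = 20.0% → Protocol Alpha
Protocol Alpha has the higher rate in both groups.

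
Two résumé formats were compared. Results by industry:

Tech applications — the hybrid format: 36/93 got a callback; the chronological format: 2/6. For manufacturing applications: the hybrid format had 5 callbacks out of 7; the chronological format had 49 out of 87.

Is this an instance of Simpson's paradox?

Yes

Tech: the hybrid format 36/93 = 38.7%, the chronological format 2/6 = 33.3% → the hybrid format
Manufacturing: the hybrid format 5/7 = 71.4%, the chronological format 49/87 = 56.3% → the hybrid format
Overall: the hybrid format 41/100 = 41.0%, the chronological format 51/93 = 54.8% → the chronological format
The hybrid format wins each industry group but the chronological format wins overall — the comparison reverses. The hybrid format's applications skew toward tech, which has a lower base rate.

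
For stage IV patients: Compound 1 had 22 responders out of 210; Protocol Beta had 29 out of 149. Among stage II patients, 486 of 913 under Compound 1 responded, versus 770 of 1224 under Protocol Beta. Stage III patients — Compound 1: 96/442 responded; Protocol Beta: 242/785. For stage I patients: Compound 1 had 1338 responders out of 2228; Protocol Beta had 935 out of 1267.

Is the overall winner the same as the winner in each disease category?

Yes

Stage IV: Compound 1 22/210 = 10.5%, Protocol Beta 29/149 = 19.5% → Protocol Beta
Stage II: Compound 1 486/913 = 53.2%, Protocol Beta 770/1224 = 62.9% → Protocol Beta
Stage III: Compound 1 96/442 = 21.7%, Protocol Beta 242/785 = 30.8% → Protocol Beta
Stage I: Compound 1 1338/2228 = 60.1%, Protocol Beta 935/1267 = 73.8% → Protocol Beta
Overall: Compound 1 1942/3793 = 51.2%, Protocol Beta 1976/3425 = 57.7% → Protocol Beta
Protocol Beta wins overall and in every disease group — no reversal.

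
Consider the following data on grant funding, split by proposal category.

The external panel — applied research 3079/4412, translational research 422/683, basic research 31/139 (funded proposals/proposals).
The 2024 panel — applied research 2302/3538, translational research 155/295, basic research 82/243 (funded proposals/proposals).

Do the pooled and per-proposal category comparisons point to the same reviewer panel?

Applied research: the external panel 3079/4412 = 69.8%, the 2024 panel 2302/3538 = 65.1% → the external panel
Translational research: the external panel 422/683 = 61.8%, the 2024 panel 155/295 = 52.5% → the external panel
Basic research: the external panel 31/139 = 22.3%, the 2024 panel 82/243 = 33.7% → the 2024 panel
Overall: the external panel 3532/5234 = 67.5%, the 2024 panel 2539/4076 = 62.3% → the external panel
Neither sweeps: the external panel wins 2 of 3 groups, the 2024 panel wins 1. The external panel wins overall but not every group — no Simpson reversal.

No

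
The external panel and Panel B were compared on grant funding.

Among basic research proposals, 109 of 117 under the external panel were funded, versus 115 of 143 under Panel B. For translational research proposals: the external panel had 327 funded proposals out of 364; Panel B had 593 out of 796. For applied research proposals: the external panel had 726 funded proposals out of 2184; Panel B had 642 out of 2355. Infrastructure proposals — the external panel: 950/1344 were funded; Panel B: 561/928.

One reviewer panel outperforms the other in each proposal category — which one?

Basic research: the external panel 109/117 = 93.2%, Panel B 115/143 = 80.4% → the external panel
Translational research: the external panel 327/364 = 89.8%, Panel B 593/796 = 74.5% → the external panel
Applied research: the external panel 726/2184 = 33.2%, Panel B 642/2355 = 27.3% → the external panel
Infrastructure: the external panel 950/1344 = 70.7%, Panel B 561/928 = 60.5% → the external panel
The external panel has the higher rate in all 4 groups.

the external panel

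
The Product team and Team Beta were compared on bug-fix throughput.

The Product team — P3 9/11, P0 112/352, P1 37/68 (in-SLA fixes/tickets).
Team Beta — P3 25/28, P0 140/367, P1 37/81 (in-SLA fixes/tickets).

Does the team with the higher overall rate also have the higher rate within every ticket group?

P3: the Product team 9/11 = 81.8%, Team Beta 25/28 = 89.3% → Team Beta
P0: the Product team 112/352 = 31.8%, Team Beta 140/367 = 38.1% → Team Beta
P1: the Product team 37/68 = 54.4%, Team Beta 37/81 = 45.7% → the Product team
Overall: the Product team 158/431 = 36.7%, Team Beta 202/476 = 42.4% → Team Beta
Neither sweeps: the Product team wins 1 of 3 groups, Team Beta wins 2. Team Beta wins overall but not every group — no Simpson reversal.

No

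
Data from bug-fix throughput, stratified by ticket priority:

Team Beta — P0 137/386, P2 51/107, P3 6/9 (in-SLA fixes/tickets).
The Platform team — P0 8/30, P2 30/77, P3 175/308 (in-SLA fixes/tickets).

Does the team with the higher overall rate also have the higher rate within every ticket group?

P0: Team Beta 137/386 = 35.5%, the Platform team 8/30 = 26.7% → Team Beta
P2: Team Beta 51/107 = 47.7%, the Platform team 30/77 = 39.0% → Team Beta
P3: Team Beta 6/9 = 66.7%, the Platform team 175/308 = 56.8% → Team Beta
Overall: Team Beta 194/502 = 38.6%, the Platform team 213/415 = 51.3% → the Platform team
Team Beta wins each ticket group but the Platform team wins overall — the comparison reverses. Team Beta's tickets skew toward P0, which has a lower base rate.

No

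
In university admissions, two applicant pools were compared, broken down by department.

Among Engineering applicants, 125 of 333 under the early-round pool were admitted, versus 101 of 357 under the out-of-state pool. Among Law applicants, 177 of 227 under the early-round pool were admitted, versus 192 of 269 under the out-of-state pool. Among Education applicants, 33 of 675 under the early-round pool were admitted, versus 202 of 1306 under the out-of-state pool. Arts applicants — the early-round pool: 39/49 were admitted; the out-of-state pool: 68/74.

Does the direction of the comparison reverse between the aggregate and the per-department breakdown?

No

Engineering: the early-round pool 125/333 = 37.5%, the out-of-state pool 101/357 = 28.3% → the early-round pool
Law: the early-round pool 177/227 = 78.0%, the out-of-state pool 192/269 = 71.4% → the early-round pool
Education: the early-round pool 33/675 = 4.9%, the out-of-state pool 202/1306 = 15.5% → the out-of-state pool
Arts: the early-round pool 39/49 = 79.6%, the out-of-state pool 68/74 = 91.9% → the out-of-state pool
Overall: the early-round pool 374/1284 = 29.1%, the out-of-state pool 563/2006 = 28.1% → the early-round pool
Neither sweeps: the early-round pool wins 2 of 4 groups, the out-of-state pool wins 2. The early-round pool wins overall but not every group — no Simpson reversal.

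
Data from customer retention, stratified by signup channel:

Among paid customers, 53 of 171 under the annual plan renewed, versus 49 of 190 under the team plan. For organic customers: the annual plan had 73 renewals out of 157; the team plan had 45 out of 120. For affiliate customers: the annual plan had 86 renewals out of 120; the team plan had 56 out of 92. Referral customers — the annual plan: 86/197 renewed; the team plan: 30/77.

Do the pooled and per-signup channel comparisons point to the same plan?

Yes

Paid: the annual plan 53/171 = 31.0%, the team plan 49/190 = 25.8% → the annual plan
Organic: the annual plan 73/157 = 46.5%, the team plan 45/120 = 37.5% → the annual plan
Affiliate: the annual plan 86/120 = 71.7%, the team plan 56/92 = 60.9% → the annual plan
Referral: the annual plan 86/197 = 43.7%, the team plan 30/77 = 39.0% → the annual plan
Overall: the annual plan 298/645 = 46.2%, the team plan 180/479 = 37.6% → the annual plan
The annual plan wins overall and in every signup group — no reversal.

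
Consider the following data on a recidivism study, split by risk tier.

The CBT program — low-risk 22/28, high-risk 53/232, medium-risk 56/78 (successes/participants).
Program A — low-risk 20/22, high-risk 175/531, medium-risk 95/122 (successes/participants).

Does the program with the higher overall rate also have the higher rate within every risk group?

Low-risk: the CBT program 22/28 = 78.6%, Program A 20/22 = 90.9% → Program A
High-risk: the CBT program 53/232 = 22.8%, Program A 175/531 = 33.0% → Program A
Medium-risk: the CBT program 56/78 = 71.8%, Program A 95/122 = 77.9% → Program A
Overall: the CBT program 131/338 = 38.8%, Program A 290/675 = 43.0% → Program A
Program A wins overall and in every risk group — no reversal.

Yes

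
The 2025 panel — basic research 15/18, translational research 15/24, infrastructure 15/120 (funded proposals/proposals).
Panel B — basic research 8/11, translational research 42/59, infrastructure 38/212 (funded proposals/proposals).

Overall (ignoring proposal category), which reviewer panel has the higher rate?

Panel B

Basic research: the 2025 panel 15/18 = 83.3%, Panel B 8/11 = 72.7% → the 2025 panel
Translational research: the 2025 panel 15/24 = 62.5%, Panel B 42/59 = 71.2% → Panel B
Infrastructure: the 2025 panel 15/120 = 12.5%, Panel B 38/212 = 17.9% → Panel B
Overall: the 2025 panel 45/162 = 27.8%, Panel B 88/282 = 31.2% → Panel B
(Neither sweeps every proposal group, but Panel B has the higher pooled rate.)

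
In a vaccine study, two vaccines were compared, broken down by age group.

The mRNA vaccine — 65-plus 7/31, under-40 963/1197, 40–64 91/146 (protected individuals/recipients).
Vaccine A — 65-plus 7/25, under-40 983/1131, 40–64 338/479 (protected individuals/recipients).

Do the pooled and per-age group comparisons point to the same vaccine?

Yes

65-plus: the mRNA vaccine 7/31 = 22.6%, Vaccine A 7/25 = 28.0% → Vaccine A
Under-40: the mRNA vaccine 963/1197 = 80.5%, Vaccine A 983/1131 = 86.9% → Vaccine A
40–64: the mRNA vaccine 91/146 = 62.3%, Vaccine A 338/479 = 70.6% → Vaccine A
Overall: the mRNA vaccine 1061/1374 = 77.2%, Vaccine A 1328/1635 = 81.2% → Vaccine A
Vaccine A wins overall and in every age group — no reversal.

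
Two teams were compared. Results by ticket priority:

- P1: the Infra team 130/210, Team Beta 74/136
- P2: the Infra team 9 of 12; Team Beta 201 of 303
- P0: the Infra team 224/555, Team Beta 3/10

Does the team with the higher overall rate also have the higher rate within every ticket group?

P1: the Infra team 130/210 = 61.9%, Team Beta 74/136 = 54.4% → the Infra team
P2: the Infra team 9/12 = 75.0%, Team Beta 201/303 = 66.3% → the Infra team
P0: the Infra team 224/555 = 40.4%, Team Beta 3/10 = 30.0% → the Infra team
Overall: the Infra team 363/777 = 46.7%, Team Beta 278/449 = 61.9% → Team Beta
The Infra team wins each ticket group but Team Beta wins overall — the comparison reverses. The Infra team's tickets skew toward P0, which has a lower base rate.

No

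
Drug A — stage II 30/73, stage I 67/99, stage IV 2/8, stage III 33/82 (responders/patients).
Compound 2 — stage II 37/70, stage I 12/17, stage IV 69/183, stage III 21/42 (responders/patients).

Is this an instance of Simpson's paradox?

Stage II: Drug A 30/73 = 41.1%, Compound 2 37/70 = 52.9% → Compound 2
Stage I: Drug A 67/99 = 67.7%, Compound 2 12/17 = 70.6% → Compound 2
Stage IV: Drug A 2/8 = 25.0%, Compound 2 69/183 = 37.7% → Compound 2
Stage III: Drug A 33/82 = 40.2%, Compound 2 21/42 = 50.0% → Compound 2
Overall: Drug A 132/262 = 50.4%, Compound 2 139/312 = 44.6% → Drug A
Compound 2 wins each disease group but Drug A wins overall — the comparison reverses. Compound 2's patients skew toward stage IV, which has a lower base rate.

Yes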